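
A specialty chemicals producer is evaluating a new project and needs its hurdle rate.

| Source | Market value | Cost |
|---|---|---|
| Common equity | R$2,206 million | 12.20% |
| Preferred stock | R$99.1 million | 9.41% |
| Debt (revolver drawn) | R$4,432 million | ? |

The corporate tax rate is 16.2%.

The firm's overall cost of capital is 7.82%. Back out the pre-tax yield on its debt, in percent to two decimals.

6.69%

Total capital V = 2206 + 99.1 + 4432 = 6737.1.
Equity weight = 2206/6737.1 = 0.3274.
Preferred weight = 99.1/6737.1 = 0.0147.
Revolver drawn weight = 4432/6737.1 = 0.6578.
Equity contribution = 0.3274 × 12.2% = 3.9948%.
Preferred contribution = 0.0147 × 9.41% = 0.1384%.
Remaining for debt = 7.82% − 4.1332% = 3.6868%.
Rd × (1 − 16.2%) × 0.6578 = 3.6868%  ⇒  Rd = 6.6877%.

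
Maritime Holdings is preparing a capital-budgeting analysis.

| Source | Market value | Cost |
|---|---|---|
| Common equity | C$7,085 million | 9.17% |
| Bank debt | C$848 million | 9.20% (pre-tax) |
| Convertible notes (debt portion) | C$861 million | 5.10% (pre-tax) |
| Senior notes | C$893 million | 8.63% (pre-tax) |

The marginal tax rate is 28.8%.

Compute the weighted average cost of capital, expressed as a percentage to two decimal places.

Total capital V = 7085 + 848 + 861 + 893 = 9687.
Equity: weight = 7085/9687 = 0.7314; cost = 9.17%.
Bank debt: weight = 848/9687 = 0.0875; after-tax cost = 9.2% × (1 − 28.8%) = 6.5504%.
Convertible notes (debt portion): weight = 861/9687 = 0.0889; after-tax cost = 5.1% × (1 − 28.8%) = 3.6312%.
Senior notes: weight = 893/9687 = 0.0922; after-tax cost = 8.63% × (1 − 28.8%) = 6.1446%.
WACC = 0.7314 × 9.1700% + 0.0875 × 6.5504% + 0.0889 × 3.6312% + 0.0922 × 6.1446% = 8.1695%.

8.17%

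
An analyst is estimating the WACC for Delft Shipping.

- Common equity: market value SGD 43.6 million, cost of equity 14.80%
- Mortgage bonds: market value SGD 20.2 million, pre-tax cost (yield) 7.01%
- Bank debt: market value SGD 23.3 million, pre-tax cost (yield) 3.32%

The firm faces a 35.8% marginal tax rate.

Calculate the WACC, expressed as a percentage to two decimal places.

Total capital V = 43.6 + 20.2 + 23.3 = 87.1.
Equity: weight = 43.6/87.1 = 0.5006; cost = 14.8%.
Mortgage bonds: weight = 20.2/87.1 = 0.2319; after-tax cost = 7.01% × (1 − 35.8%) = 4.5004%.
Bank debt: weight = 23.3/87.1 = 0.2675; after-tax cost = 3.32% × (1 − 35.8%) = 2.1314%.
WACC = 0.5006 × 14.8000% + 0.2319 × 4.5004% + 0.2675 × 2.1314% = 9.0224%.

9.02%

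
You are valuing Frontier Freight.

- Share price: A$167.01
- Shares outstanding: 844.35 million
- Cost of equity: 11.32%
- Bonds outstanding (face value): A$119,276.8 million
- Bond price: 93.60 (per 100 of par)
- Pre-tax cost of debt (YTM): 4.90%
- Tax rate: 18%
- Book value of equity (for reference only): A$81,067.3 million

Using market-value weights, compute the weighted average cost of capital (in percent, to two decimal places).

Market value of equity E = 167.01 × 844.35m = 141014.8935m. Market value of debt D = 119276.8m × 93.6/100 = 111643.0848m.
Total capital V = 141014.8935 + 111643.0848 = 252657.9783.
Equity: weight = 141014.8935/252657.9783 = 0.5581; cost = 11.32%.
Bonds outstanding: weight = 111643.0848/252657.9783 = 0.4419; after-tax cost = 4.9% × (1 − 18%) = 4.0180%.
WACC = 0.5581 × 11.3200% + 0.4419 × 4.0180% = 8.0934%.

8.09%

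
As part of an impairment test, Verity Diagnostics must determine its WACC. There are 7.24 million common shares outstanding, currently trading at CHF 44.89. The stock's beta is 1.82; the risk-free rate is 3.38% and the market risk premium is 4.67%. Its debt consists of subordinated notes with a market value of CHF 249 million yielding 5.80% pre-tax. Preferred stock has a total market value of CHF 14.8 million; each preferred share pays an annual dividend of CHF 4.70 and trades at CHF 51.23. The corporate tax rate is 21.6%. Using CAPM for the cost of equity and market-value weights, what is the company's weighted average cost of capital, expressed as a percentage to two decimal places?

Cost of equity via CAPM: Re = 3.38% + 1.82 × 4.67% = 11.8794%.
Cost of preferred: Rp = 4.7 / 51.23 = 9.1743%.
Market value of equity E = 44.89 × 7.24m = 325.0036m.
Total capital V = 325.0036 + 14.8 + 249 = 588.8036.
Equity: weight = 325.0036/588.8036 = 0.5520; cost = 11.8794%.
Preferred: weight = 14.8/588.8036 = 0.0251; cost = 9.1743%.
Subordinated notes: weight = 249/588.8036 = 0.4229; after-tax cost = 5.8% × (1 − 21.6%) = 4.5472%.
WACC = 0.5520 × 11.8794% + 0.0251 × 9.1743% + 0.4229 × 4.5472% = 8.7107%.

8.71%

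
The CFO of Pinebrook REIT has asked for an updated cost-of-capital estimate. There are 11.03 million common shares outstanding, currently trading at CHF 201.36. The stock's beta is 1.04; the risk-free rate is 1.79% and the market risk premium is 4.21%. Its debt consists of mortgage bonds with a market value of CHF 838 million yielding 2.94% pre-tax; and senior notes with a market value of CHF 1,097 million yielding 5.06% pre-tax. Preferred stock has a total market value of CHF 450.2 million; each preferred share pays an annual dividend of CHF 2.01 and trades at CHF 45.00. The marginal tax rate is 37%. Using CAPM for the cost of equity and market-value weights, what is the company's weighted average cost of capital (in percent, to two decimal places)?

Cost of equity via CAPM: Re = 1.79% + 1.04 × 4.21% = 6.1684%.
Cost of preferred: Rp = 2.01 / 45.0 = 4.4667%.
Market value of equity E = 201.36 × 11.03m = 2221.0008m.
Total capital V = 2221.0008 + 450.2 + 838 + 1097 = 4606.2008.
Equity: weight = 2221.0008/4606.2008 = 0.4822; cost = 6.1684%.
Preferred: weight = 450.2/4606.2008 = 0.0977; cost = 4.4667%.
Mortgage bonds: weight = 838/4606.2008 = 0.1819; after-tax cost = 2.94% × (1 − 37%) = 1.8522%.
Senior notes: weight = 1097/4606.2008 = 0.2382; after-tax cost = 5.06% × (1 − 37%) = 3.1878%.
WACC = 0.4822 × 6.1684% + 0.0977 × 4.4667% + 0.1819 × 1.8522% + 0.2382 × 3.1878% = 4.5070%.

4.51%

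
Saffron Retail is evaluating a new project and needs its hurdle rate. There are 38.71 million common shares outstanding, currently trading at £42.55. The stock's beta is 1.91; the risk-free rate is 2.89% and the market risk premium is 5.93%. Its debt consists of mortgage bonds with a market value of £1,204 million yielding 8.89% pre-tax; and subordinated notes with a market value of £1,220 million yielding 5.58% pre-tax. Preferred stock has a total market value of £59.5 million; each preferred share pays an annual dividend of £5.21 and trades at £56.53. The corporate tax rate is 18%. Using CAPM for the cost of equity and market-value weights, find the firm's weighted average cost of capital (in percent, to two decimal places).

Cost of equity via CAPM: Re = 2.89% + 1.91 × 5.93% = 14.2163%.
Cost of preferred: Rp = 5.21 / 56.53 = 9.2163%.
Market value of equity E = 42.55 × 38.71m = 1647.1105m.
Total capital V = 1647.1105 + 59.5 + 1204 + 1220 = 4130.6105.
Equity: weight = 1647.1105/4130.6105 = 0.3988; cost = 14.2163%.
Preferred: weight = 59.5/4130.6105 = 0.0144; cost = 9.2163%.
Mortgage bonds: weight = 1204/4130.6105 = 0.2915; after-tax cost = 8.89% × (1 − 18%) = 7.2898%.
Subordinated notes: weight = 1220/4130.6105 = 0.2954; after-tax cost = 5.58% × (1 − 18%) = 4.5756%.
WACC = 0.3988 × 14.2163% + 0.0144 × 9.2163% + 0.2915 × 7.2898% + 0.2954 × 4.5756% = 9.2779%.

9.28%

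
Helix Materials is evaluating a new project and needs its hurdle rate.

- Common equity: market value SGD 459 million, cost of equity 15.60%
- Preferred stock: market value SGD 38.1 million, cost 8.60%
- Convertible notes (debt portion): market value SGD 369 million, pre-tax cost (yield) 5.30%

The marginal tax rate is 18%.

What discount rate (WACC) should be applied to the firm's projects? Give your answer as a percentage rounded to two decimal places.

10.50%

Total capital V = 459 + 38.1 + 369 = 866.1.
Equity: weight = 459/866.1 = 0.5300; cost = 15.6%.
Preferred: weight = 38.1/866.1 = 0.0440; cost = 8.6%.
Convertible notes (debt portion): weight = 369/866.1 = 0.4260; after-tax cost = 5.3% × (1 − 18%) = 4.3460%.
WACC = 0.5300 × 15.6000% + 0.0440 × 8.6000% + 0.4260 × 4.3460% = 10.4973%.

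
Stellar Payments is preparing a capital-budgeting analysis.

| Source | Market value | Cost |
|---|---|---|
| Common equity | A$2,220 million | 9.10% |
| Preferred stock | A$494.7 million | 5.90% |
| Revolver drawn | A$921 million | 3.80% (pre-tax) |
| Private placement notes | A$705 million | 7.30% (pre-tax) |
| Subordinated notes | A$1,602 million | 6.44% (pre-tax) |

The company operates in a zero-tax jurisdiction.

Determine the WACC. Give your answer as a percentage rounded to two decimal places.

Total capital V = 2220 + 494.7 + 921 + 705 + 1602 = 5942.7.
Equity: weight = 2220/5942.7 = 0.3736; cost = 9.1%.
Preferred: weight = 494.7/5942.7 = 0.0832; cost = 5.9%.
Revolver drawn: weight = 921/5942.7 = 0.1550; after-tax cost = 3.8% × (1 − 0%) = 3.8000%.
Private placement notes: weight = 705/5942.7 = 0.1186; after-tax cost = 7.3% × (1 − 0%) = 7.3000%.
Subordinated notes: weight = 1602/5942.7 = 0.2696; after-tax cost = 6.44% × (1 − 0%) = 6.4400%.
WACC = 0.3736 × 9.1000% + 0.0832 × 5.9000% + 0.1550 × 3.8000% + 0.1186 × 7.3000% + 0.2696 × 6.4400% = 7.0816%.

7.08%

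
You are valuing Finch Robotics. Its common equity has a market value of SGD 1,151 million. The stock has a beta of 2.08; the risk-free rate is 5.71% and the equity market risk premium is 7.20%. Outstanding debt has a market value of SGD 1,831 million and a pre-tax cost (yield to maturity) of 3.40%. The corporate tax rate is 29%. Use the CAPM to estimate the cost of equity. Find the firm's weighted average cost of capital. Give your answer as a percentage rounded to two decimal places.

9.47%

Cost of equity via CAPM: Re = 5.71% + 2.08 × 7.2% = 20.6860%.
Total capital V = 1151 + 1831 = 2982.
Equity: weight = 1151/2982 = 0.3860; cost = 20.686%.
Debt: weight = 1831/2982 = 0.6140; after-tax cost = 3.4% × (1 − 29%) = 2.4140%.
WACC = 0.3860 × 20.6860% + 0.6140 × 2.4140% = 9.4667%.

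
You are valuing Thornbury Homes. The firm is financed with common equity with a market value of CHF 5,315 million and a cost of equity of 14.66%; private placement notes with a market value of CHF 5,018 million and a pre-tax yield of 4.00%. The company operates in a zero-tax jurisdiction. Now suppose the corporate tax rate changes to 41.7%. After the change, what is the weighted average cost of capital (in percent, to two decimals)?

After the change:
Total capital V = 5315 + 5018 = 10333.
Equity: weight = 5315/10333 = 0.5144; cost = 14.66%.
Private placement notes: weight = 5018/10333 = 0.4856; after-tax cost = 4% × (1 − 41.7%) = 2.3320%.
WACC = 0.5144 × 14.6600% + 0.4856 × 2.3320% = 8.6732%.

8.67%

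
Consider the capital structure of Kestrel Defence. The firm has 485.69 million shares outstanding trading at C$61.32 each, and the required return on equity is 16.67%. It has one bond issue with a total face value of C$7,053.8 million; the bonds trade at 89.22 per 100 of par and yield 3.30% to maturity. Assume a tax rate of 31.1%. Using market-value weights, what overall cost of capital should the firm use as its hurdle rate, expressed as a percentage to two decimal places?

14.16%

Market value of equity E = 61.32 × 485.69m = 29782.5108m. Market value of debt D = 7053.8m × 89.22/100 = 6293.40036m.
Total capital V = 29782.5108 + 6293.40036 = 36075.91116.
Equity: weight = 29782.5108/36075.91116 = 0.8256; cost = 16.67%.
Bonds outstanding: weight = 6293.40036/36075.91116 = 0.1744; after-tax cost = 3.3% × (1 − 31.1%) = 2.2737%.
WACC = 0.8256 × 16.6700% + 0.1744 × 2.2737% = 14.1586%.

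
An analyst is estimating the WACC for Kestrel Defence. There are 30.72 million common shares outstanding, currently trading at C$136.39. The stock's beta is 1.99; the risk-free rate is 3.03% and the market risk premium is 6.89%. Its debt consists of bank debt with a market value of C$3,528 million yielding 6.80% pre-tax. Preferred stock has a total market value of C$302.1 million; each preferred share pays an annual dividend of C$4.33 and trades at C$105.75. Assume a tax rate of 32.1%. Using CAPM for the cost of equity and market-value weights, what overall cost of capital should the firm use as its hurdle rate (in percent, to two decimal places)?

Cost of equity via CAPM: Re = 3.03% + 1.99 × 6.89% = 16.7411%.
Cost of preferred: Rp = 4.33 / 105.75 = 4.0946%.
Market value of equity E = 136.39 × 30.72m = 4189.9008m.
Total capital V = 4189.9008 + 302.1 + 3528 = 8020.0008.
Equity: weight = 4189.9008/8020.0008 = 0.5224; cost = 16.7411%.
Preferred: weight = 302.1/8020.0008 = 0.0377; cost = 4.0946%.
Bank debt: weight = 3528/8020.0008 = 0.4399; after-tax cost = 6.8% × (1 − 32.1%) = 4.6172%.
WACC = 0.5224 × 16.7411% + 0.0377 × 4.0946% + 0.4399 × 4.6172% = 10.9314%.

10.93%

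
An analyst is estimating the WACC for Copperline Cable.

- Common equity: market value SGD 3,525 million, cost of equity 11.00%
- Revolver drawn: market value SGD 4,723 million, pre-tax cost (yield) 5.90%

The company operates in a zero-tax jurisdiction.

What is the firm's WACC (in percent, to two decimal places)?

Total capital V = 3525 + 4723 = 8248.
Equity: weight = 3525/8248 = 0.4274; cost = 11%.
Revolver drawn: weight = 4723/8248 = 0.5726; after-tax cost = 5.9% × (1 − 0%) = 5.9000%.
WACC = 0.4274 × 11.0000% + 0.5726 × 5.9000% = 8.0796%.

8.08%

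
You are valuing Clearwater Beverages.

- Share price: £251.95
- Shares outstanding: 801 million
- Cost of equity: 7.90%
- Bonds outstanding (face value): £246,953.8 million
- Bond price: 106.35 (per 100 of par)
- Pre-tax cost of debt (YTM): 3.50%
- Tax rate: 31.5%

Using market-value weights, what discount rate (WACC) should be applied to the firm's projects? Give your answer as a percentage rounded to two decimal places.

4.79%

Market value of equity E = 251.95 × 801m = 201811.95m. Market value of debt D = 246953.8m × 106.35/100 = 262635.3663m.
Total capital V = 201811.95 + 262635.3663 = 464447.3163.
Equity: weight = 201811.95/464447.3163 = 0.4345; cost = 7.9%.
Bonds outstanding: weight = 262635.3663/464447.3163 = 0.5655; after-tax cost = 3.5% × (1 − 31.5%) = 2.3975%.
WACC = 0.4345 × 7.9000% + 0.5655 × 2.3975% = 4.7884%.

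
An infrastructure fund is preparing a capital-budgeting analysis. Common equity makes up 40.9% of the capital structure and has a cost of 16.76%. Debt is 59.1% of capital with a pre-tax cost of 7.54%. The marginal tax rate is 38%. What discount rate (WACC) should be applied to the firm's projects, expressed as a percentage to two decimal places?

After-tax cost of debt = 7.54% × (1 − 38%) = 4.6748%.
WACC = 0.409 × 16.7600% + 0.591 × 4.6748% = 9.6176%.

9.62%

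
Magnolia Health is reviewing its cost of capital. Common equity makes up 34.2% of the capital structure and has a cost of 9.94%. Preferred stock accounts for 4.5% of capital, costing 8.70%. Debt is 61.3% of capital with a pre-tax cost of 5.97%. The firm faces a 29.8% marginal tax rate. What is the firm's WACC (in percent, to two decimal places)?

After-tax cost of debt = 5.97% × (1 − 29.8%) = 4.1909%.
WACC = 0.342 × 9.9400% + 0.045 × 8.7000% + 0.613 × 4.1909% = 6.3600%.

6.36%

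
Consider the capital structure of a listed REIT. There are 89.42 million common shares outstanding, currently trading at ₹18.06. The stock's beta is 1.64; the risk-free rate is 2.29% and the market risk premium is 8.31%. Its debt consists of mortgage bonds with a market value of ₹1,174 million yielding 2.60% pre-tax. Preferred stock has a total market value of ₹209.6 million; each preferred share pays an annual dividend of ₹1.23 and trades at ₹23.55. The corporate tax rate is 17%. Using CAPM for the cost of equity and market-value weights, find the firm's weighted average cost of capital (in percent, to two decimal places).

9.78%

Cost of equity via CAPM: Re = 2.29% + 1.64 × 8.31% = 15.9184%.
Cost of preferred: Rp = 1.23 / 23.55 = 5.2229%.
Market value of equity E = 18.06 × 89.42m = 1614.9252m.
Total capital V = 1614.9252 + 209.6 + 1174 = 2998.5252.
Equity: weight = 1614.9252/2998.5252 = 0.5386; cost = 15.9184%.
Preferred: weight = 209.6/2998.5252 = 0.0699; cost = 5.2229%.
Mortgage bonds: weight = 1174/2998.5252 = 0.3915; after-tax cost = 2.6% × (1 − 17%) = 2.1580%.
WACC = 0.5386 × 15.9184% + 0.0699 × 5.2229% + 0.3915 × 2.1580% = 9.7832%.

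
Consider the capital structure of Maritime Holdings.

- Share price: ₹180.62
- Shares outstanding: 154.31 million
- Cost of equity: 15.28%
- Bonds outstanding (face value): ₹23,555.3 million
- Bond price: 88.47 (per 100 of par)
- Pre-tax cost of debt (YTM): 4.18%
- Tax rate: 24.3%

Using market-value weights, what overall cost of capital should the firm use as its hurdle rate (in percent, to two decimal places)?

Market value of equity E = 180.62 × 154.31m = 27871.4722m. Market value of debt D = 23555.3m × 88.47/100 = 20839.37391m.
Total capital V = 27871.4722 + 20839.37391 = 48710.84611.
Equity: weight = 27871.4722/48710.84611 = 0.5722; cost = 15.28%.
Bonds outstanding: weight = 20839.37391/48710.84611 = 0.4278; after-tax cost = 4.18% × (1 − 24.3%) = 3.1643%.
WACC = 0.5722 × 15.2800% + 0.4278 × 3.1643% = 10.0967%.

10.10%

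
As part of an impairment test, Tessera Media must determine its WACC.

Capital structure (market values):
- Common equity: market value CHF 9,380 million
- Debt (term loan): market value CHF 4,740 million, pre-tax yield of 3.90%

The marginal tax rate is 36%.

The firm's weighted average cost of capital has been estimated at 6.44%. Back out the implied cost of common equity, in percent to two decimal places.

Total capital V = 9380 + 4740 = 14120.
Equity weight = 9380/14120 = 0.6643.
Term loan weight = 4740/14120 = 0.3357.
Debt contribution = 0.3357 × 3.9% × (1 − 36%) = 0.8379%.
Required equity contribution = 6.44% − 0.8379% = 5.6021%.
Re = 5.6021% / 0.6643 = 8.4330%.

8.43%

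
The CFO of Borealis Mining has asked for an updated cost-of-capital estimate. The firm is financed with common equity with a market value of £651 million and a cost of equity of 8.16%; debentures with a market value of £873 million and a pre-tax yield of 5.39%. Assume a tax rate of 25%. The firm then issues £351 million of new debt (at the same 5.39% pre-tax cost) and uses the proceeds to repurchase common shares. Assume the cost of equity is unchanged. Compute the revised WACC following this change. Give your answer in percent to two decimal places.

After the change:
Total capital V = 300 + 1224 = 1524.
Equity: weight = 300/1524 = 0.1969; cost = 8.16%.
Debentures: weight = 1224/1524 = 0.8031; after-tax cost = 5.39% × (1 − 25%) = 4.0425%.
WACC = 0.1969 × 8.1600% + 0.8031 × 4.0425% = 4.8530%.

4.85%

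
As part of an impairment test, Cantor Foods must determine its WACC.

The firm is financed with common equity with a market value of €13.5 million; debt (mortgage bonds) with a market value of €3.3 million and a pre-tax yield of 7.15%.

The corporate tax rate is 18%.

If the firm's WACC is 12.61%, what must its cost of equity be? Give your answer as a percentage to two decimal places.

14.26%

Total capital V = 13.5 + 3.3 = 16.8.
Equity weight = 13.5/16.8 = 0.8036.
Mortgage bonds weight = 3.3/16.8 = 0.1964.
Debt contribution = 0.1964 × 7.15% × (1 − 18%) = 1.1517%.
Required equity contribution = 12.61% − 1.1517% = 11.4583%.
Re = 11.4583% / 0.8036 = 14.2593%.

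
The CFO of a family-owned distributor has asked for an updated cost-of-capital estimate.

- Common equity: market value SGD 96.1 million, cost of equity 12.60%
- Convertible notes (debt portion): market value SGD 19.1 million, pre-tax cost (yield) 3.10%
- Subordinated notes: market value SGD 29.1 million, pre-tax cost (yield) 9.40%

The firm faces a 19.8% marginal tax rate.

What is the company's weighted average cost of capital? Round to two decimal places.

10.24%

Total capital V = 96.1 + 19.1 + 29.1 = 144.3.
Equity: weight = 96.1/144.3 = 0.6660; cost = 12.6%.
Convertible notes (debt portion): weight = 19.1/144.3 = 0.1324; after-tax cost = 3.1% × (1 − 19.8%) = 2.4862%.
Subordinated notes: weight = 29.1/144.3 = 0.2017; after-tax cost = 9.4% × (1 − 19.8%) = 7.5388%.
WACC = 0.6660 × 12.6000% + 0.1324 × 2.4862% + 0.2017 × 7.5388% = 10.2406%.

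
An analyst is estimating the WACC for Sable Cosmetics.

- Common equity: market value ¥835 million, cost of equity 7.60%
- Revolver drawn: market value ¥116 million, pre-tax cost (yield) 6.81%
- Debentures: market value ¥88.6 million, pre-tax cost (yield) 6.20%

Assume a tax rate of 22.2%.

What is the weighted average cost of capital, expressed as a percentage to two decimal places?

7.11%

Total capital V = 835 + 116 + 88.6 = 1039.6.
Equity: weight = 835/1039.6 = 0.8032; cost = 7.6%.
Revolver drawn: weight = 116/1039.6 = 0.1116; after-tax cost = 6.81% × (1 − 22.2%) = 5.2982%.
Debentures: weight = 88.6/1039.6 = 0.0852; after-tax cost = 6.2% × (1 − 22.2%) = 4.8236%.
WACC = 0.8032 × 7.6000% + 0.1116 × 5.2982% + 0.0852 × 4.8236% = 7.1065%.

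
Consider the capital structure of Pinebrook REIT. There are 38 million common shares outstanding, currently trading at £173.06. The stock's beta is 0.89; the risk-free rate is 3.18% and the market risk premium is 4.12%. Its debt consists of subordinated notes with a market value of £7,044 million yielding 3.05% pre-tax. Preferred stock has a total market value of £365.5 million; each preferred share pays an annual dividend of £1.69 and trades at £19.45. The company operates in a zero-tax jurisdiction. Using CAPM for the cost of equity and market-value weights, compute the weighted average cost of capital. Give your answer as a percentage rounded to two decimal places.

Cost of equity via CAPM: Re = 3.18% + 0.89 × 4.12% = 6.8468%.
Cost of preferred: Rp = 1.69 / 19.45 = 8.6889%.
Market value of equity E = 173.06 × 38m = 6576.28m.
Total capital V = 6576.28 + 365.5 + 7044 = 13985.78.
Equity: weight = 6576.28/13985.78 = 0.4702; cost = 6.8468%.
Preferred: weight = 365.5/13985.78 = 0.0261; cost = 8.6889%.
Subordinated notes: weight = 7044/13985.78 = 0.5037; after-tax cost = 3.05% × (1 − 0%) = 3.0500%.
WACC = 0.4702 × 6.8468% + 0.0261 × 8.6889% + 0.5037 × 3.0500% = 4.9827%.

4.98%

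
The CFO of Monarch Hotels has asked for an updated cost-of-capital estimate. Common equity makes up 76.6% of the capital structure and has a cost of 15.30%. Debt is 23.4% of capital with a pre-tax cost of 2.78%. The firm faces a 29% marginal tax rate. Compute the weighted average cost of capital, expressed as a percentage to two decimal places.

12.18%

After-tax cost of debt = 2.78% × (1 − 29%) = 1.9738%.
WACC = 0.766 × 15.3000% + 0.234 × 1.9738% = 12.1817%.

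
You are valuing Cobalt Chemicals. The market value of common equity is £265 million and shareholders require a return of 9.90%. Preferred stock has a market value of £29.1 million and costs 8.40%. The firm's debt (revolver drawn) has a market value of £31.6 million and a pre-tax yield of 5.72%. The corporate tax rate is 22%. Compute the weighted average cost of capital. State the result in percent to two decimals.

9.24%

Total capital V = 265 + 29.1 + 31.6 = 325.7.
Equity: weight = 265/325.7 = 0.8136; cost = 9.9%.
Preferred: weight = 29.1/325.7 = 0.0893; cost = 8.4%.
Revolver drawn: weight = 31.6/325.7 = 0.0970; after-tax cost = 5.72% × (1 − 22%) = 4.4616%.
WACC = 0.8136 × 9.9000% + 0.0893 × 8.4000% + 0.0970 × 4.4616% = 9.2383%.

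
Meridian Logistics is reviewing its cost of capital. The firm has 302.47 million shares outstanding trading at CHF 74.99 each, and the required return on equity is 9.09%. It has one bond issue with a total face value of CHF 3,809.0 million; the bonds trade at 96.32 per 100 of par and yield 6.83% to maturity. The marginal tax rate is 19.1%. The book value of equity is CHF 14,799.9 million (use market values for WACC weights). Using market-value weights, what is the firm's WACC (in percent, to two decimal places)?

8.59%

Market value of equity E = 74.99 × 302.47m = 22682.2253m. Market value of debt D = 3809m × 96.32/100 = 3668.8288m.
Total capital V = 22682.2253 + 3668.8288 = 26351.0541.
Equity: weight = 22682.2253/26351.0541 = 0.8608; cost = 9.09%.
Bonds outstanding: weight = 3668.8288/26351.0541 = 0.1392; after-tax cost = 6.83% × (1 − 19.1%) = 5.5255%.
WACC = 0.8608 × 9.0900% + 0.1392 × 5.5255% = 8.5937%.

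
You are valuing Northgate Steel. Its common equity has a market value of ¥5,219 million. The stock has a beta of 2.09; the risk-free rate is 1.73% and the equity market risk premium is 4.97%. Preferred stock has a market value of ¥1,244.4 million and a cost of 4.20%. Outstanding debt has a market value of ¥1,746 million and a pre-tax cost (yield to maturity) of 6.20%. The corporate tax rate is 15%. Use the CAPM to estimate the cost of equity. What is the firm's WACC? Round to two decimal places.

Cost of equity via CAPM: Re = 1.73% + 2.09 × 4.97% = 12.1173%.
Total capital V = 5219 + 1244.4 + 1746 = 8209.4.
Equity: weight = 5219/8209.4 = 0.6357; cost = 12.1173%.
Preferred: weight = 1244.4/8209.4 = 0.1516; cost = 4.2%.
Debt: weight = 1746/8209.4 = 0.2127; after-tax cost = 6.2% × (1 − 15%) = 5.2700%.
WACC = 0.6357 × 12.1173% + 0.1516 × 4.2000% + 0.2127 × 5.2700% = 9.4609%.

9.46%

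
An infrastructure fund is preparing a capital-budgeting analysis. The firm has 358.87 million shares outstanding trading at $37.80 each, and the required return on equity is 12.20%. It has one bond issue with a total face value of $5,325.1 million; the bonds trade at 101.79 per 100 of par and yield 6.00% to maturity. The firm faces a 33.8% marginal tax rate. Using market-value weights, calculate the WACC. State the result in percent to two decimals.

9.85%

Market value of equity E = 37.8 × 358.87m = 13565.286m. Market value of debt D = 5325.1m × 101.79/100 = 5420.41929m.
Total capital V = 13565.286 + 5420.41929 = 18985.70529.
Equity: weight = 13565.286/18985.70529 = 0.7145; cost = 12.2%.
Bonds outstanding: weight = 5420.41929/18985.70529 = 0.2855; after-tax cost = 6% × (1 − 33.8%) = 3.9720%.
WACC = 0.7145 × 12.2000% + 0.2855 × 3.9720% = 9.8509%.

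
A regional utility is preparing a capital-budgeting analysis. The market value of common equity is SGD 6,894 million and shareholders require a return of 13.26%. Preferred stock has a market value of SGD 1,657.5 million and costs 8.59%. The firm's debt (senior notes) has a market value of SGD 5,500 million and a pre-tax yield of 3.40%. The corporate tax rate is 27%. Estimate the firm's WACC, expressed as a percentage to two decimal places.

Total capital V = 6894 + 1657.5 + 5500 = 14051.5.
Equity: weight = 6894/14051.5 = 0.4906; cost = 13.26%.
Preferred: weight = 1657.5/14051.5 = 0.1180; cost = 8.59%.
Senior notes: weight = 5500/14051.5 = 0.3914; after-tax cost = 3.4% × (1 − 27%) = 2.4820%.
WACC = 0.4906 × 13.2600% + 0.1180 × 8.5900% + 0.3914 × 2.4820% = 8.4904%.

8.49%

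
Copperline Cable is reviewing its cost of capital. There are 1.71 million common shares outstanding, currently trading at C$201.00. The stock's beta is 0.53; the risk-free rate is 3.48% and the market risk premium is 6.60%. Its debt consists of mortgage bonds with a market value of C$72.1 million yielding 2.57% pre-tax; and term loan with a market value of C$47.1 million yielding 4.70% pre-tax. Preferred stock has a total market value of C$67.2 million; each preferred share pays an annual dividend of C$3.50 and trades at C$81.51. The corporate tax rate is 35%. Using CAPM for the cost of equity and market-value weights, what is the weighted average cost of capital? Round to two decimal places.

5.57%

Cost of equity via CAPM: Re = 3.48% + 0.53 × 6.6% = 6.9780%.
Cost of preferred: Rp = 3.5 / 81.51 = 4.2940%.
Market value of equity E = 201.0 × 1.71m = 343.71m.
Total capital V = 343.71 + 67.2 + 72.1 + 47.1 = 530.11.
Equity: weight = 343.71/530.11 = 0.6484; cost = 6.978%.
Preferred: weight = 67.2/530.11 = 0.1268; cost = 4.294%.
Mortgage bonds: weight = 72.1/530.11 = 0.1360; after-tax cost = 2.57% × (1 − 35%) = 1.6705%.
Term loan: weight = 47.1/530.11 = 0.0888; after-tax cost = 4.7% × (1 − 35%) = 3.0550%.
WACC = 0.6484 × 6.9780% + 0.1268 × 4.2940% + 0.1360 × 1.6705% + 0.0888 × 3.0550% = 5.5673%.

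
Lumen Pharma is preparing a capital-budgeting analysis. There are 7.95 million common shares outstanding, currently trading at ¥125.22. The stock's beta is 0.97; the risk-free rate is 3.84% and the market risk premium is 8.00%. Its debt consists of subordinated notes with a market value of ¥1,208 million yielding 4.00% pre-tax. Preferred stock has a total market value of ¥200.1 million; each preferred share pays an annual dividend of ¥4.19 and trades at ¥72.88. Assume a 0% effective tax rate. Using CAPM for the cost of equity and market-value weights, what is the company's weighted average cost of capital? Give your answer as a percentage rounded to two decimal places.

Cost of equity via CAPM: Re = 3.84% + 0.97 × 8.0% = 11.6000%.
Cost of preferred: Rp = 4.19 / 72.88 = 5.7492%.
Market value of equity E = 125.22 × 7.95m = 995.499m.
Total capital V = 995.499 + 200.1 + 1208 = 2403.599.
Equity: weight = 995.499/2403.599 = 0.4142; cost = 11.6%.
Preferred: weight = 200.1/2403.599 = 0.0833; cost = 5.7492%.
Subordinated notes: weight = 1208/2403.599 = 0.5026; after-tax cost = 4% × (1 − 0%) = 4.0000%.
WACC = 0.4142 × 11.6000% + 0.0833 × 5.7492% + 0.5026 × 4.0000% = 7.2933%.

7.29%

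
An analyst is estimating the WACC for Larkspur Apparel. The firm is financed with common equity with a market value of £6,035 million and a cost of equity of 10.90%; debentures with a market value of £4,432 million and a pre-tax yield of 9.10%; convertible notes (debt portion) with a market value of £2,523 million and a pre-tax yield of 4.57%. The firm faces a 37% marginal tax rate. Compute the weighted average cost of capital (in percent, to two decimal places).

7.58%

Total capital V = 6035 + 4432 + 2523 = 12990.
Equity: weight = 6035/12990 = 0.4646; cost = 10.9%.
Debentures: weight = 4432/12990 = 0.3412; after-tax cost = 9.1% × (1 − 37%) = 5.7330%.
Convertible notes (debt portion): weight = 2523/12990 = 0.1942; after-tax cost = 4.57% × (1 − 37%) = 2.8791%.
WACC = 0.4646 × 10.9000% + 0.3412 × 5.7330% + 0.1942 × 2.8791% = 7.5792%.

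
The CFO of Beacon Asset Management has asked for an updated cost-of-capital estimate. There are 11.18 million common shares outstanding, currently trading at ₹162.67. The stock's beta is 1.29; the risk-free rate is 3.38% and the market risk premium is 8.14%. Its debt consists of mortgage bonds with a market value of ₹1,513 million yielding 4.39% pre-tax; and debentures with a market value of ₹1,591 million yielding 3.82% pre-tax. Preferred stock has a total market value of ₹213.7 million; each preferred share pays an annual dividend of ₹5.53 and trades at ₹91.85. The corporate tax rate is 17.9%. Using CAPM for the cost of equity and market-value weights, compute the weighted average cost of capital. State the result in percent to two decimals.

7.20%

Cost of equity via CAPM: Re = 3.38% + 1.29 × 8.14% = 13.8806%.
Cost of preferred: Rp = 5.53 / 91.85 = 6.0207%.
Market value of equity E = 162.67 × 11.18m = 1818.6506m.
Total capital V = 1818.6506 + 213.7 + 1513 + 1591 = 5136.3506.
Equity: weight = 1818.6506/5136.3506 = 0.3541; cost = 13.8806%.
Preferred: weight = 213.7/5136.3506 = 0.0416; cost = 6.0207%.
Mortgage bonds: weight = 1513/5136.3506 = 0.2946; after-tax cost = 4.39% × (1 − 17.9%) = 3.6042%.
Debentures: weight = 1591/5136.3506 = 0.3098; after-tax cost = 3.82% × (1 − 17.9%) = 3.1362%.
WACC = 0.3541 × 13.8806% + 0.0416 × 6.0207% + 0.2946 × 3.6042% + 0.3098 × 3.1362% = 7.1984%.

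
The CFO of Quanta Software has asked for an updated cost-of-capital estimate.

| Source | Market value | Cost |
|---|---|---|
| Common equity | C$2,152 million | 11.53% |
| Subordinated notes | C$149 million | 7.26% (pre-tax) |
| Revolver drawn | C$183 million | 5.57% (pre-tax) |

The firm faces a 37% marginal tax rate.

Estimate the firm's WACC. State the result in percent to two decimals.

Total capital V = 2152 + 149 + 183 = 2484.
Equity: weight = 2152/2484 = 0.8663; cost = 11.53%.
Subordinated notes: weight = 149/2484 = 0.0600; after-tax cost = 7.26% × (1 − 37%) = 4.5738%.
Revolver drawn: weight = 183/2484 = 0.0737; after-tax cost = 5.57% × (1 − 37%) = 3.5091%.
WACC = 0.8663 × 11.5300% + 0.0600 × 4.5738% + 0.0737 × 3.5091% = 10.5218%.

10.52%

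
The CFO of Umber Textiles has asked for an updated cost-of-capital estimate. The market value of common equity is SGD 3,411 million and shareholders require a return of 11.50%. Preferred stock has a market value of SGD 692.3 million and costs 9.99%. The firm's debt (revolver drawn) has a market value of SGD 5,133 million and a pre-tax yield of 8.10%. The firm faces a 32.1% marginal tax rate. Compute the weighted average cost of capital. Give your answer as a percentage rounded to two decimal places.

Total capital V = 3411 + 692.3 + 5133 = 9236.3.
Equity: weight = 3411/9236.3 = 0.3693; cost = 11.5%.
Preferred: weight = 692.3/9236.3 = 0.0750; cost = 9.99%.
Revolver drawn: weight = 5133/9236.3 = 0.5557; after-tax cost = 8.1% × (1 − 32.1%) = 5.4999%.
WACC = 0.3693 × 11.5000% + 0.0750 × 9.9900% + 0.5557 × 5.4999% = 8.0523%.

8.05%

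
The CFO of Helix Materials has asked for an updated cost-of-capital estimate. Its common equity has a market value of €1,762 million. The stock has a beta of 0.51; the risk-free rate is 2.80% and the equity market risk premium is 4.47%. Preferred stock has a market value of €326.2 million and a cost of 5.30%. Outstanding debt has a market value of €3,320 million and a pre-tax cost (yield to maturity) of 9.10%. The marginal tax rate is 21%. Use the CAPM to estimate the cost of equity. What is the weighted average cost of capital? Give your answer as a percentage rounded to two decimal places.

6.39%

Cost of equity via CAPM: Re = 2.8% + 0.51 × 4.47% = 5.0797%.
Total capital V = 1762 + 326.2 + 3320 = 5408.2.
Equity: weight = 1762/5408.2 = 0.3258; cost = 5.0797%.
Preferred: weight = 326.2/5408.2 = 0.0603; cost = 5.3%.
Debt: weight = 3320/5408.2 = 0.6139; after-tax cost = 9.1% × (1 − 21%) = 7.1890%.
WACC = 0.3258 × 5.0797% + 0.0603 × 5.3000% + 0.6139 × 7.1890% = 6.3879%.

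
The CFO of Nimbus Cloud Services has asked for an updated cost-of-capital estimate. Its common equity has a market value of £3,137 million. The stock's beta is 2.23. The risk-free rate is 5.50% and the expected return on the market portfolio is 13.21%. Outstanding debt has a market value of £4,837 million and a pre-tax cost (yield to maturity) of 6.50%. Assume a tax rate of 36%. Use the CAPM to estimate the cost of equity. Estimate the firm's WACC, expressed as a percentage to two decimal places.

Market risk premium = 13.21% − 5.5% = 7.71%.
Cost of equity via CAPM: Re = 5.5% + 2.23 × 7.71% = 22.6933%.
Total capital V = 3137 + 4837 = 7974.
Equity: weight = 3137/7974 = 0.3934; cost = 22.6933%.
Debt: weight = 4837/7974 = 0.6066; after-tax cost = 6.5% × (1 − 36%) = 4.1600%.
WACC = 0.3934 × 22.6933% + 0.6066 × 4.1600% = 11.4511%.

11.45%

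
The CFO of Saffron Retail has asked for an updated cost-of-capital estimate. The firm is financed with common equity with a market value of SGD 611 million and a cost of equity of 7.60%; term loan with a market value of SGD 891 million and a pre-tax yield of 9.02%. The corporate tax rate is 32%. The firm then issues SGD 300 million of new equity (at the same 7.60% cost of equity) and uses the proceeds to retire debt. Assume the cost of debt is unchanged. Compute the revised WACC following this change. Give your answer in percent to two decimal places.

After the change:
Total capital V = 911 + 591 = 1502.
Equity: weight = 911/1502 = 0.6065; cost = 7.6%.
Term loan: weight = 591/1502 = 0.3935; after-tax cost = 9.02% × (1 − 32%) = 6.1336%.
WACC = 0.6065 × 7.6000% + 0.3935 × 6.1336% = 7.0230%.

7.02%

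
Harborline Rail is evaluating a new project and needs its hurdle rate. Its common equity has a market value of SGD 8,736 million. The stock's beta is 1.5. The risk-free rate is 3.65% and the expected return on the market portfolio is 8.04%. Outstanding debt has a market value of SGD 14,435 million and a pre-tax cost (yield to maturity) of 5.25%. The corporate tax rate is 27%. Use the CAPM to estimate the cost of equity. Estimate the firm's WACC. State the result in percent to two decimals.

6.25%

Market risk premium = 8.04% − 3.65% = 4.39%.
Cost of equity via CAPM: Re = 3.65% + 1.5 × 4.39% = 10.2350%.
Total capital V = 8736 + 14435 = 23171.
Equity: weight = 8736/23171 = 0.3770; cost = 10.235%.
Debt: weight = 14435/23171 = 0.6230; after-tax cost = 5.25% × (1 − 27%) = 3.8325%.
WACC = 0.3770 × 10.2350% + 0.6230 × 3.8325% = 6.2464%.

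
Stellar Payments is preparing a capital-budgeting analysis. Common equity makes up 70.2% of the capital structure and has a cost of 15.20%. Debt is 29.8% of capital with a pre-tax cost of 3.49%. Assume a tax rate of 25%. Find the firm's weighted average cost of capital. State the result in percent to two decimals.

11.45%

After-tax cost of debt = 3.49% × (1 − 25%) = 2.6175%.
WACC = 0.702 × 15.2000% + 0.298 × 2.6175% = 11.4504%.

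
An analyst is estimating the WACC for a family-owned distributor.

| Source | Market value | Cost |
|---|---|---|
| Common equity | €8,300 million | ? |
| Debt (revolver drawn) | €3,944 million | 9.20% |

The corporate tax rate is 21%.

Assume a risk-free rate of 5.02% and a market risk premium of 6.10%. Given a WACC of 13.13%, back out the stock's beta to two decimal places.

1.79

Total capital V = 8300 + 3944 = 12244.
Equity weight = 8300/12244 = 0.6779.
Revolver drawn weight = 3944/12244 = 0.3221.
Debt contribution = 0.3221 × 9.2% × (1 − 21%) = 2.3411%.
Required equity contribution = 13.13% − 2.3411% = 10.7889%  ⇒  Re = 15.9155%.
CAPM: 15.9155% = 5.02% + β × 6.1%  ⇒  β = 1.7861.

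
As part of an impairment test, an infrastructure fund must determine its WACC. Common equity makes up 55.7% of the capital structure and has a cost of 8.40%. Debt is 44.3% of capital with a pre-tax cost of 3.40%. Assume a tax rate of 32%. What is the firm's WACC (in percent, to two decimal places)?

5.70%

After-tax cost of debt = 3.4% × (1 − 32%) = 2.3120%.
WACC = 0.557 × 8.4000% + 0.443 × 2.3120% = 5.7030%.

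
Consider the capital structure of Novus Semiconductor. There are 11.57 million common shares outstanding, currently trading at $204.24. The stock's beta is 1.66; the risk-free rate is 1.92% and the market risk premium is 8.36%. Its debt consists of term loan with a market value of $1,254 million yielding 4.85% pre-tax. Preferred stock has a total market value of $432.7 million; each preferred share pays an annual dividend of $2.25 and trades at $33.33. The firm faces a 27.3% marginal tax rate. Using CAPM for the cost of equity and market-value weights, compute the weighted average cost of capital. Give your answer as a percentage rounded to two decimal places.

11.03%

Cost of equity via CAPM: Re = 1.92% + 1.66 × 8.36% = 15.7976%.
Cost of preferred: Rp = 2.25 / 33.33 = 6.7507%.
Market value of equity E = 204.24 × 11.57m = 2363.0568m.
Total capital V = 2363.0568 + 432.7 + 1254 = 4049.7568.
Equity: weight = 2363.0568/4049.7568 = 0.5835; cost = 15.7976%.
Preferred: weight = 432.7/4049.7568 = 0.1068; cost = 6.7507%.
Term loan: weight = 1254/4049.7568 = 0.3096; after-tax cost = 4.85% × (1 − 27.3%) = 3.5259%.
WACC = 0.5835 × 15.7976% + 0.1068 × 6.7507% + 0.3096 × 3.5259% = 11.0311%.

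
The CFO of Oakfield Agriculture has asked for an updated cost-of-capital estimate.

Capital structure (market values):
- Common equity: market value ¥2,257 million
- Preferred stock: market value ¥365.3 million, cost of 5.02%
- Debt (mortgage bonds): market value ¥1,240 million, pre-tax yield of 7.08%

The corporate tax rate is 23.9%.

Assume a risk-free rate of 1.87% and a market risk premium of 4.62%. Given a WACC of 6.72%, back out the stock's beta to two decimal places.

Total capital V = 2257 + 365.3 + 1240 = 3862.3.
Equity weight = 2257/3862.3 = 0.5844.
Preferred weight = 365.3/3862.3 = 0.0946.
Mortgage bonds weight = 1240/3862.3 = 0.3211.
Debt contribution = 0.3211 × 7.08% × (1 − 23.9%) = 1.7298%.
Preferred contribution = 0.0946 × 5.02% = 0.4748%.
Required equity contribution = 6.72% − 2.2046% = 4.5154%  ⇒  Re = 7.7270%.
CAPM: 7.7270% = 1.87% + β × 4.62%  ⇒  β = 1.2678.

1.27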